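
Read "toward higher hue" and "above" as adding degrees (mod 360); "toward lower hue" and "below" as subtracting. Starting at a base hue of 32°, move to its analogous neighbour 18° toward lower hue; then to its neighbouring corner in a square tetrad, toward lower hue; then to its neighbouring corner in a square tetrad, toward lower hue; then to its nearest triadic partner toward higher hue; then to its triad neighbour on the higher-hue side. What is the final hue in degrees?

74°

analog 18° ↓ −18°: 32 − 18 = 14°
square ↓ −90°: 14 − 90 = -76 → -76 + 360 = 284°
square ↓ −90°: 284 − 90 = 194°
triadic ↑ +120°: 194 + 120 = 314°
triadic ↑ +120°: 314 + 120 = 434 → 434 − 360 = 74°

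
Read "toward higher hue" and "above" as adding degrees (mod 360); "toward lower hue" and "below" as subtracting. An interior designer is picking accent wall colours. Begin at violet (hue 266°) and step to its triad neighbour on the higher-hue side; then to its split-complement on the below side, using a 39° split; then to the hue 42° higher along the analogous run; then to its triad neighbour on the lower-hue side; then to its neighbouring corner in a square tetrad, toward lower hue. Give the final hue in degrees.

359°

+120° (triadic ↑): 266 + 120 = 386 → 386 − 360 = 26°
+141° (split-comp 39° ↓): 26 + 141 = 167°
+42° (analog 42° ↑): 167 + 42 = 209°
−120° (triadic ↓): 209 − 120 = 89°
−90° (square ↓): 89 − 90 = -1 → -1 + 360 = 359°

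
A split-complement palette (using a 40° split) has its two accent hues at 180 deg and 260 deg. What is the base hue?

40°

The accents sit 40° either side of the complement, so the complement is their short-arc midpoint on the wheel.
Short-arc midpoint of 180° and 260°: 220°.
Base is 180° from the complement: 220 − 180 = 40°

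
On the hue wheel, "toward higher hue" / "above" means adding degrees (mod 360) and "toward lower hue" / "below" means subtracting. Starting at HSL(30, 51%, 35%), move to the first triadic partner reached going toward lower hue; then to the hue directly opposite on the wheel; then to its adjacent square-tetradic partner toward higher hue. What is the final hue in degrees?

180°

30 − 120 = -90 → -90 + 360 = 270°   (triadic ↓)
270 + 180 = 450 → 450 − 360 = 90°   (complement)
90 + 90 = 180°   (square ↑)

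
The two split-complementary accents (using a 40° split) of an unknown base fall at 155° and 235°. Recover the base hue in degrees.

The accents sit 40° either side of the complement, so the complement is their short-arc midpoint on the wheel.
Short-arc midpoint of 155° and 235°: 195°.
Base is 180° from the complement: 195 − 180 = 15°

15°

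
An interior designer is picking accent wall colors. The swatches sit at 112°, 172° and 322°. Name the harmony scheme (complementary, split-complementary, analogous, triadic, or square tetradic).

Sort the hues: 112°, 172°, 322°.
Successive gaps around the wheel: 60°, 150°, 150°.
Two 150° gaps and one 60° gap — a base hue opposite a pair of accents 30° either side of its complement — is the split-complementary pattern.

split-complementary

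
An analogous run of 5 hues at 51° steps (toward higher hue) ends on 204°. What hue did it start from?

0°

4 steps of 51° (toward higher hue) give a net shift of +204°.
Start = end − shift: 204 − 204 = 0°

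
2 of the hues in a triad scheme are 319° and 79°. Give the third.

199°

A triad places three hues 120° apart.
The full set through 79° is {79°, 199°, 319°}.
Given {79°, 319°}, the missing hue is 199°.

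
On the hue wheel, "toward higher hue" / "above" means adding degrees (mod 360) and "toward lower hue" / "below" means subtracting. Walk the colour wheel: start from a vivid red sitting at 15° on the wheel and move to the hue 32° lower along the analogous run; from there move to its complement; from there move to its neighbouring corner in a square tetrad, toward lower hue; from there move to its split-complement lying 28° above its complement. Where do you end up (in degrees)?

15 − 32 = -17 → -17 + 360 = 343°   (analog 32° ↓)
343 + 180 = 523 → 523 − 360 = 163°   (complement)
163 − 90 = 73°   (square ↓)
73 + 208 = 281°   (split-comp 28° ↑)

281°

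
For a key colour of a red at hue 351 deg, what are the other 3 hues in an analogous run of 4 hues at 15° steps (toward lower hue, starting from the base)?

Analogous hues sit every 15° along the wheel.
351 − 15 = 336°
351 − 30 = 321°
351 − 45 = 306°

336°, 321°, 306°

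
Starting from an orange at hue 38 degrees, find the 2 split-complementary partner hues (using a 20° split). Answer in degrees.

Split-complementary hues sit 20° either side of the complement.
Complement of 38 degrees: 38 + 180 = 218°
218 − 20 = 198°
218 + 20 = 238°

198° and 238°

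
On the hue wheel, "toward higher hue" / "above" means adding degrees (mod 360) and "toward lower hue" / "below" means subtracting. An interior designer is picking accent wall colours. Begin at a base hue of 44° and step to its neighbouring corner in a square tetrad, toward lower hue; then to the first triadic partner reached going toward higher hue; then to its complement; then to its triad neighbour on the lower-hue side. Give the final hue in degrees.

44 − 90 = -46 → -46 + 360 = 314°   (square ↓)
314 + 120 = 434 → 434 − 360 = 74°   (triadic ↑)
74 + 180 = 254°   (complement)
254 − 120 = 134°   (triadic ↓)

134°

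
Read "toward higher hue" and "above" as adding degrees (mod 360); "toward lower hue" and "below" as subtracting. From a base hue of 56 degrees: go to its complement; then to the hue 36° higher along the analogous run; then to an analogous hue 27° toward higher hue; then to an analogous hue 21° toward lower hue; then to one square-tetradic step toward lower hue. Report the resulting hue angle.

56 + 180 = 236°   (complement)
236 + 36 = 272°   (analog 36° ↑)
272 + 27 = 299°   (analog 27° ↑)
299 − 21 = 278°   (analog 21° ↓)
278 − 90 = 188°   (square ↓)

188°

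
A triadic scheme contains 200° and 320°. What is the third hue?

80°

A triad spaces three hues 120° apart.
The full set is {80°, 200°, 320°}.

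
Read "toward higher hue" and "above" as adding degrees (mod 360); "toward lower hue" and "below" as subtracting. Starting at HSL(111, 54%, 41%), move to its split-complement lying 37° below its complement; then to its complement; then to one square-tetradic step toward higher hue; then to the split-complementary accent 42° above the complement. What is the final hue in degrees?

26°

split-comp 37° ↓ +143°: 111 + 143 = 254°
complement +180°: 254 + 180 = 434 → 434 − 360 = 74°
square ↑ +90°: 74 + 90 = 164°
split-comp 42° ↑ +222°: 164 + 222 = 386 → 386 − 360 = 26°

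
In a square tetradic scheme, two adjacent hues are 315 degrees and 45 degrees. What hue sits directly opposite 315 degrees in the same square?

135°

A square tetradic scheme places four hues 90° apart; opposite corners are 180° apart.
315 + 180 = 495 → 495 − 360 = 135°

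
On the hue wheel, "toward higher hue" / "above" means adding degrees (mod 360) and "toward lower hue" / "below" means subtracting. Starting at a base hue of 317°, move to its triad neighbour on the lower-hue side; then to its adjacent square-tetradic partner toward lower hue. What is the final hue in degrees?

107°

−120° (triadic ↓): 317 − 120 = 197°
−90° (square ↓): 197 − 90 = 107°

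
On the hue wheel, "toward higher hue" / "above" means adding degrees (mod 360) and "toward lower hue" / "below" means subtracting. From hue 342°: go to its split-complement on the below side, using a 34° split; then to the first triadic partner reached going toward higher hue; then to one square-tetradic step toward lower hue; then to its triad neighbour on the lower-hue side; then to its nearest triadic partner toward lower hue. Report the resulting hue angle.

+146° (split-comp 34° ↓): 342 + 146 = 488 → 488 − 360 = 128°
+120° (triadic ↑): 128 + 120 = 248°
−90° (square ↓): 248 − 90 = 158°
−120° (triadic ↓): 158 − 120 = 38°
−120° (triadic ↓): 38 − 120 = -82 → -82 + 360 = 278°

278°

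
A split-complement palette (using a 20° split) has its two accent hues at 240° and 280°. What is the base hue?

The accents sit 20° either side of the complement, so the complement is their short-arc midpoint on the wheel.
Short-arc midpoint of 240° and 280°: 260°.
Base is 180° from the complement: 260 − 180 = 80°

80°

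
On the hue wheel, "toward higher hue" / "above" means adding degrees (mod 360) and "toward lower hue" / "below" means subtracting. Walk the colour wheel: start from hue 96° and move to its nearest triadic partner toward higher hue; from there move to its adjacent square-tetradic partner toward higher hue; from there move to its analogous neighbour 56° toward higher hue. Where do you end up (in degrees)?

2°

+120° (triadic ↑): 96 + 120 = 216°
+90° (square ↑): 216 + 90 = 306°
+56° (analog 56° ↑): 306 + 56 = 362 → 362 − 360 = 2°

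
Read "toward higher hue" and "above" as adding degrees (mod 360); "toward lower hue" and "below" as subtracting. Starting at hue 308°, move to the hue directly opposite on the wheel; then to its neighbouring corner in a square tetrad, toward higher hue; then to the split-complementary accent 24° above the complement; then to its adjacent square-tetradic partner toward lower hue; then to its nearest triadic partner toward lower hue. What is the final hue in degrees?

308 + 180 = 488 → 488 − 360 = 128°   (complement)
128 + 90 = 218°   (square ↑)
218 + 204 = 422 → 422 − 360 = 62°   (split-comp 24° ↑)
62 − 90 = -28 → -28 + 360 = 332°   (square ↓)
332 − 120 = 212°   (triadic ↓)

212°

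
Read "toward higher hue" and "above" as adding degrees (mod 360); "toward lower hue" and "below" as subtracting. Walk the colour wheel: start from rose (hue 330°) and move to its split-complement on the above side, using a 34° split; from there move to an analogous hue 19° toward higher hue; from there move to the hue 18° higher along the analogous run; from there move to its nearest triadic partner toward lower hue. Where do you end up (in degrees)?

+214° (split-comp 34° ↑): 330 + 214 = 544 → 544 − 360 = 184°
+19° (analog 19° ↑): 184 + 19 = 203°
+18° (analog 18° ↑): 203 + 18 = 221°
−120° (triadic ↓): 221 − 120 = 101°

101°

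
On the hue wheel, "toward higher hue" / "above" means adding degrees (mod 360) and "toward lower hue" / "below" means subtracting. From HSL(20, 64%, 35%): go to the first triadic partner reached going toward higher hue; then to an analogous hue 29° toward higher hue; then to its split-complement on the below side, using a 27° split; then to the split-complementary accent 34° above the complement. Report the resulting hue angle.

176°

20 + 120 = 140°   (triadic ↑)
140 + 29 = 169°   (analog 29° ↑)
169 + 153 = 322°   (split-comp 27° ↓)
322 + 214 = 536 → 536 − 360 = 176°   (split-comp 34° ↑)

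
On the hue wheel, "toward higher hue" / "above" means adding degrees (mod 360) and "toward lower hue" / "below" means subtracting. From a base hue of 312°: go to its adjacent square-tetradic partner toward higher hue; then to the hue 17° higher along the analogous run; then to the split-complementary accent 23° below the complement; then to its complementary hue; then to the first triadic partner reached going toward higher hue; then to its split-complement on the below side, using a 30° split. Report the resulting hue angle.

312 + 90 = 402 → 402 − 360 = 42°   (square ↑)
42 + 17 = 59°   (analog 17° ↑)
59 + 157 = 216°   (split-comp 23° ↓)
216 + 180 = 396 → 396 − 360 = 36°   (complement)
36 + 120 = 156°   (triadic ↑)
156 + 150 = 306°   (split-comp 30° ↓)

306°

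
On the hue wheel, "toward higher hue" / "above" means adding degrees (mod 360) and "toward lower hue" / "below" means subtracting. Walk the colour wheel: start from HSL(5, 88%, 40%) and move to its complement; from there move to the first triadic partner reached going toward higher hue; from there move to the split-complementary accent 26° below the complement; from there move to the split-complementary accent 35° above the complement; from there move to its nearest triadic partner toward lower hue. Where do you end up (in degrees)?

+180° (complement): 5 + 180 = 185°
+120° (triadic ↑): 185 + 120 = 305°
+154° (split-comp 26° ↓): 305 + 154 = 459 → 459 − 360 = 99°
+215° (split-comp 35° ↑): 99 + 215 = 314°
−120° (triadic ↓): 314 − 120 = 194°

194°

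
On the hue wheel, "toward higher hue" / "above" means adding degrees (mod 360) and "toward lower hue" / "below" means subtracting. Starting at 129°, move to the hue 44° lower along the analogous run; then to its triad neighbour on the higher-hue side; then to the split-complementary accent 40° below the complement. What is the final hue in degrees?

345°

129 − 44 = 85°   (analog 44° ↓)
85 + 120 = 205°   (triadic ↑)
205 + 140 = 345°   (split-comp 40° ↓)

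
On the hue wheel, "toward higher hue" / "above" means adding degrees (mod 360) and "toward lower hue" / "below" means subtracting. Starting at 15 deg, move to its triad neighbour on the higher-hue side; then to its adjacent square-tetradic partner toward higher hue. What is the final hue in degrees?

triadic ↑ +120°: 15 + 120 = 135°
square ↑ +90°: 135 + 90 = 225°

225°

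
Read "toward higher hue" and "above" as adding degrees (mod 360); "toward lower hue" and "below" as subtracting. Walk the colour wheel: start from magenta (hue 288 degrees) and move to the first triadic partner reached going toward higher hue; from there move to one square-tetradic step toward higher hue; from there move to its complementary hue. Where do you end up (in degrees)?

318°

triadic ↑ +120°: 288 + 120 = 408 → 408 − 360 = 48°
square ↑ +90°: 48 + 90 = 138°
complement +180°: 138 + 180 = 318°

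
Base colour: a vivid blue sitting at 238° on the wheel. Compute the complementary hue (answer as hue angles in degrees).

58°

The complement sits 180° across the wheel.
238 + 180 = 418 → 418 − 360 = 58°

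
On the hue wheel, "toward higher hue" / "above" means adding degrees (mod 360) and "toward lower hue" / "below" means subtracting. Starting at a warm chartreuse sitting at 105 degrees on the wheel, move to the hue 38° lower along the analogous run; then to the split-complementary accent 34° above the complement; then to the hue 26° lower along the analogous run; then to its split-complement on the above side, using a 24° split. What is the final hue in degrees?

−38° (analog 38° ↓): 105 − 38 = 67°
+214° (split-comp 34° ↑): 67 + 214 = 281°
−26° (analog 26° ↓): 281 − 26 = 255°
+204° (split-comp 24° ↑): 255 + 204 = 459 → 459 − 360 = 99°

99°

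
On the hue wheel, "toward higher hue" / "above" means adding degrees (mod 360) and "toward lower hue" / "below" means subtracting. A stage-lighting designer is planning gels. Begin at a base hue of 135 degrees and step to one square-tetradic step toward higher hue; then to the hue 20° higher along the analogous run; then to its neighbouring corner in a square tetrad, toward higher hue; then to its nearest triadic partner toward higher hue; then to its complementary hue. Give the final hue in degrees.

+90° (square ↑): 135 + 90 = 225°
+20° (analog 20° ↑): 225 + 20 = 245°
+90° (square ↑): 245 + 90 = 335°
+120° (triadic ↑): 335 + 120 = 455 → 455 − 360 = 95°
+180° (complement): 95 + 180 = 275°

275°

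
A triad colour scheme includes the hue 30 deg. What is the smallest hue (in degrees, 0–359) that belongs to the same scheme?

30°

A triad places three hues 120° apart.
The full set through 30° is {30°, 150°, 270°}.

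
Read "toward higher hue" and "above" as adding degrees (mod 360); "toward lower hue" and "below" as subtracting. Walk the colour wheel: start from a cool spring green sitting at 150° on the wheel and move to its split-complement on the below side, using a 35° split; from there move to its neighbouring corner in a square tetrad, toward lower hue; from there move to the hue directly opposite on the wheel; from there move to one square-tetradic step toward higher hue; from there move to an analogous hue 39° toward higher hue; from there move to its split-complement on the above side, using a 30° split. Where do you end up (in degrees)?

4°

split-comp 35° ↓ +145°: 150 + 145 = 295°
square ↓ −90°: 295 − 90 = 205°
complement +180°: 205 + 180 = 385 → 385 − 360 = 25°
square ↑ +90°: 25 + 90 = 115°
analog 39° ↑ +39°: 115 + 39 = 154°
split-comp 30° ↑ +210°: 154 + 210 = 364 → 364 − 360 = 4°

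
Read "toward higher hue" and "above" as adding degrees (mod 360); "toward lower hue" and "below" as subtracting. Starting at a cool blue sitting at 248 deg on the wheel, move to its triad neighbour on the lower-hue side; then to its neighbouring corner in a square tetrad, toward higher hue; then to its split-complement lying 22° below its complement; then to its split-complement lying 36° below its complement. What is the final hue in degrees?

248 − 120 = 128°   (triadic ↓)
128 + 90 = 218°   (square ↑)
218 + 158 = 376 → 376 − 360 = 16°   (split-comp 22° ↓)
16 + 144 = 160°   (split-comp 36° ↓)

160°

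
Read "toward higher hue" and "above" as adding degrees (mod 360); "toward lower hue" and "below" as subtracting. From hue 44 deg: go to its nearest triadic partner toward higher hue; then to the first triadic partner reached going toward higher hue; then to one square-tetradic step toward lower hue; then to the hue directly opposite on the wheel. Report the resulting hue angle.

+120° (triadic ↑): 44 + 120 = 164°
+120° (triadic ↑): 164 + 120 = 284°
−90° (square ↓): 284 − 90 = 194°
+180° (complement): 194 + 180 = 374 → 374 − 360 = 14°

14°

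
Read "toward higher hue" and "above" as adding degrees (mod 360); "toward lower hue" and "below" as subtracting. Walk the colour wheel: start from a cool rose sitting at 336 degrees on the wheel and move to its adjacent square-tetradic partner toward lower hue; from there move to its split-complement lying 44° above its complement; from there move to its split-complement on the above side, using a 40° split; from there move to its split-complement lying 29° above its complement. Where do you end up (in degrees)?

−90° (square ↓): 336 − 90 = 246°
+224° (split-comp 44° ↑): 246 + 224 = 470 → 470 − 360 = 110°
+220° (split-comp 40° ↑): 110 + 220 = 330°
+209° (split-comp 29° ↑): 330 + 209 = 539 → 539 − 360 = 179°

179°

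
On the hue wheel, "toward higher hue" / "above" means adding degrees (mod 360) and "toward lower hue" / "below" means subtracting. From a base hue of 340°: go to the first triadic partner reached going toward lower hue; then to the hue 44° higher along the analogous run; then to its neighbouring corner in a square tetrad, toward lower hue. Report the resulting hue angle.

340 − 120 = 220°   (triadic ↓)
220 + 44 = 264°   (analog 44° ↑)
264 − 90 = 174°   (square ↓)

174°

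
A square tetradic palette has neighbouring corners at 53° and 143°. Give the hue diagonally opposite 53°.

233°

A square tetradic scheme places four hues 90° apart; opposite corners are 180° apart.
53 + 180 = 233°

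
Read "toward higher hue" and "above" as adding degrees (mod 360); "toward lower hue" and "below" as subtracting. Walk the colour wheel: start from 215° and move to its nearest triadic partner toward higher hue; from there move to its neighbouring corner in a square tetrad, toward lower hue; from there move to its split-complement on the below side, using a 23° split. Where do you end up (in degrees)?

42°

+120° (triadic ↑): 215 + 120 = 335°
−90° (square ↓): 335 − 90 = 245°
+157° (split-comp 23° ↓): 245 + 157 = 402 → 402 − 360 = 42°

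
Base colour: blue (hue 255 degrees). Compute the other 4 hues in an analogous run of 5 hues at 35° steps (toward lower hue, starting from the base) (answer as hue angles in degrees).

220°, 185°, 150° and 115°

Analogous hues sit every 35° along the wheel.
255 − 35 = 220°
255 − 70 = 185°
255 − 105 = 150°
255 − 140 = 115°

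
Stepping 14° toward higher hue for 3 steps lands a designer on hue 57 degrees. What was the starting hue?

15°

3 steps of 14° (toward higher hue) give a net shift of +42°.
Start = end − shift: 57 − 42 = 15°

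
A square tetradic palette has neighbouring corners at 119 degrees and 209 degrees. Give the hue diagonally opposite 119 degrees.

299°

A square tetradic scheme places four hues 90° apart; opposite corners are 180° apart.
119 + 180 = 299°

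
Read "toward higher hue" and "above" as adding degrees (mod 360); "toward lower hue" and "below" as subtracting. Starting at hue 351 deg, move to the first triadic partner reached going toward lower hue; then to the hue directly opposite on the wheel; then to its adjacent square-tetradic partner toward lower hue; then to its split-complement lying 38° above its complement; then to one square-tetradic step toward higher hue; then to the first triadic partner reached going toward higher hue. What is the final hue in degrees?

−120° (triadic ↓): 351 − 120 = 231°
+180° (complement): 231 + 180 = 411 → 411 − 360 = 51°
−90° (square ↓): 51 − 90 = -39 → -39 + 360 = 321°
+218° (split-comp 38° ↑): 321 + 218 = 539 → 539 − 360 = 179°
+90° (square ↑): 179 + 90 = 269°
+120° (triadic ↑): 269 + 120 = 389 → 389 − 360 = 29°

29°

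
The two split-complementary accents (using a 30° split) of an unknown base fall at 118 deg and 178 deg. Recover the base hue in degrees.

328°

The accents sit 30° either side of the complement, so the complement is their short-arc midpoint on the wheel.
Short-arc midpoint of 118° and 178°: 148°.
Base is 180° from the complement: 148 − 180 = -32 → -32 + 360 = 328°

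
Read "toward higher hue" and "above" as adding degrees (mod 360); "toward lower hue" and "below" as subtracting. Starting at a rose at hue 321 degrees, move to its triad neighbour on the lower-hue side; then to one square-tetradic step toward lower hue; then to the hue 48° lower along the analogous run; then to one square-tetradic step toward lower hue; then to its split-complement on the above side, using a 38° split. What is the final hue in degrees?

191°

triadic ↓ −120°: 321 − 120 = 201°
square ↓ −90°: 201 − 90 = 111°
analog 48° ↓ −48°: 111 − 48 = 63°
square ↓ −90°: 63 − 90 = -27 → -27 + 360 = 333°
split-comp 38° ↑ +218°: 333 + 218 = 551 → 551 − 360 = 191°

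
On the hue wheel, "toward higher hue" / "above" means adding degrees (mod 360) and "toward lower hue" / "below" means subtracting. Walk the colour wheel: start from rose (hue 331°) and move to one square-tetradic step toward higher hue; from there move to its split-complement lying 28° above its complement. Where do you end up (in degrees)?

+90° (square ↑): 331 + 90 = 421 → 421 − 360 = 61°
+208° (split-comp 28° ↑): 61 + 208 = 269°

269°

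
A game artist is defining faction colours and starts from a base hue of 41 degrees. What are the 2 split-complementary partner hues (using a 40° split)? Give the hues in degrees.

Complement of 41 degrees: 41 + 180 = 221°
221 − 40 = 181°
221 + 40 = 261°

181° and 261°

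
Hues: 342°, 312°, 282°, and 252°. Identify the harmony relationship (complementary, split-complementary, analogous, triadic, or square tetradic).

analogous

Sort the hues: 252°, 282°, 312°, 342°.
Successive gaps around the wheel: 30°, 30°, 30°, 270°.
A run of hues at equal small steps (30°) with one large closing gap is an analogous group.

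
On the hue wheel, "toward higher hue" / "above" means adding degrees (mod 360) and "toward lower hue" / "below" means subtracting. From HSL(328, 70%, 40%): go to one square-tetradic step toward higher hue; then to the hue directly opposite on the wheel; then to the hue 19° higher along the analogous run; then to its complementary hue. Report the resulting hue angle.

328 + 90 = 418 → 418 − 360 = 58°   (square ↑)
58 + 180 = 238°   (complement)
238 + 19 = 257°   (analog 19° ↑)
257 + 180 = 437 → 437 − 360 = 77°   (complement)

77°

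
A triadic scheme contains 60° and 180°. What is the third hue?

A triad spaces three hues 120° apart.
The full set is {60°, 180°, 300°}.

300°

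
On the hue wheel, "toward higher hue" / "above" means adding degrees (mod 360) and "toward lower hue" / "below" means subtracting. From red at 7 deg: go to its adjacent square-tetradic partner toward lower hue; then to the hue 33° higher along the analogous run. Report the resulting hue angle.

7 − 90 = -83 → -83 + 360 = 277°   (square ↓)
277 + 33 = 310°   (analog 33° ↑)

310°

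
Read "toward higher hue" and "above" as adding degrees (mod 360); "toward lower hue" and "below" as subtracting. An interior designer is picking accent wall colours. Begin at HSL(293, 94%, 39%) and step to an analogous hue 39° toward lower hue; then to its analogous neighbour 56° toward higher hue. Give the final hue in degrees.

analog 39° ↓ −39°: 293 − 39 = 254°
analog 56° ↑ +56°: 254 + 56 = 310°

310°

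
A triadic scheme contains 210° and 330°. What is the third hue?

90°

A triad spaces three hues 120° apart.
The full set is {90°, 210°, 330°}.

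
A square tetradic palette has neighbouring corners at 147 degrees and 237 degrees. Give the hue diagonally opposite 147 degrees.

A square tetradic scheme places four hues 90° apart; opposite corners are 180° apart.
147 + 180 = 327°

327°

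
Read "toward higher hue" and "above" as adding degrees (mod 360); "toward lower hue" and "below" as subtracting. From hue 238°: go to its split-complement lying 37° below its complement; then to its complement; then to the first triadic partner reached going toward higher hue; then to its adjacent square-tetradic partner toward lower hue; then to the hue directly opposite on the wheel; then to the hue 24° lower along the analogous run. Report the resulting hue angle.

27°

+143° (split-comp 37° ↓): 238 + 143 = 381 → 381 − 360 = 21°
+180° (complement): 21 + 180 = 201°
+120° (triadic ↑): 201 + 120 = 321°
−90° (square ↓): 321 − 90 = 231°
+180° (complement): 231 + 180 = 411 → 411 − 360 = 51°
−24° (analog 24° ↓): 51 − 24 = 27°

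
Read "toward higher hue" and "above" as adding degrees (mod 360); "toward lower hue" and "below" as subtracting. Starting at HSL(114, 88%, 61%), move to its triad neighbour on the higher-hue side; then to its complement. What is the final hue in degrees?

54°

114 + 120 = 234°   (triadic ↑)
234 + 180 = 414 → 414 − 360 = 54°   (complement)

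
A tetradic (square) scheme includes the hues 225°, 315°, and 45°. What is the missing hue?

A square tetradic scheme places four hues every 90°.
The full set through 45° is {45°, 135°, 225°, 315°}.
Given {45°, 225°, 315°}, the missing hue is 135°.

135°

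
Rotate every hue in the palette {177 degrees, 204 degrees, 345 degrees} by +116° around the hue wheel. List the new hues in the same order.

177 + 116 = 293°
204 + 116 = 320°
345 + 116 = 461 → 461 − 360 = 101°

293°, 320°, 101°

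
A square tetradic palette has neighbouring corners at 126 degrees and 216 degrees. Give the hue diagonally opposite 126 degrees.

A square tetradic scheme places four hues 90° apart; opposite corners are 180° apart.
126 + 180 = 306°

306°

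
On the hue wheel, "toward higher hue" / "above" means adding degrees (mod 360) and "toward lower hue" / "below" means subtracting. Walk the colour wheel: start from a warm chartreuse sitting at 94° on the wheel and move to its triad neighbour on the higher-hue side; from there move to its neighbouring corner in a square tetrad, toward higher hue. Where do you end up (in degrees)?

304°

triadic ↑ +120°: 94 + 120 = 214°
square ↑ +90°: 214 + 90 = 304°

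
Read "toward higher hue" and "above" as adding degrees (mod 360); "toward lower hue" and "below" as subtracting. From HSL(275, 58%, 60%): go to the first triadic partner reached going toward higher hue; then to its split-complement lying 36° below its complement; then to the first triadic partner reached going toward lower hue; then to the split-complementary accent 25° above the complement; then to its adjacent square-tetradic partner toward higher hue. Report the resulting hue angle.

354°

275 + 120 = 395 → 395 − 360 = 35°   (triadic ↑)
35 + 144 = 179°   (split-comp 36° ↓)
179 − 120 = 59°   (triadic ↓)
59 + 205 = 264°   (split-comp 25° ↑)
264 + 90 = 354°   (square ↑)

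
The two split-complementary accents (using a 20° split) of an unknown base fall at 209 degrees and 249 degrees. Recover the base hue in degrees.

The accents sit 20° either side of the complement, so the complement is their short-arc midpoint on the wheel.
Short-arc midpoint of 209° and 249°: 229°.
Base is 180° from the complement: 229 − 180 = 49°

49°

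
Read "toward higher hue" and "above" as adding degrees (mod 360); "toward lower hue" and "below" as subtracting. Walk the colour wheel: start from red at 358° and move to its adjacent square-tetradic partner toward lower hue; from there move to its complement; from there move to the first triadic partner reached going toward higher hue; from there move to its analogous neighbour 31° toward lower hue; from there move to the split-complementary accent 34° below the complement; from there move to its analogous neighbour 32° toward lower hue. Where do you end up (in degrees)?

291°

square ↓ −90°: 358 − 90 = 268°
complement +180°: 268 + 180 = 448 → 448 − 360 = 88°
triadic ↑ +120°: 88 + 120 = 208°
analog 31° ↓ −31°: 208 − 31 = 177°
split-comp 34° ↓ +146°: 177 + 146 = 323°
analog 32° ↓ −32°: 323 − 32 = 291°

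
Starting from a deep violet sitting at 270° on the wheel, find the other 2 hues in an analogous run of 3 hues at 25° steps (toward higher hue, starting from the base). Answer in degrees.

295° and 320°

Analogous hues sit every 25° along the wheel.
270 + 25 = 295°
270 + 50 = 320°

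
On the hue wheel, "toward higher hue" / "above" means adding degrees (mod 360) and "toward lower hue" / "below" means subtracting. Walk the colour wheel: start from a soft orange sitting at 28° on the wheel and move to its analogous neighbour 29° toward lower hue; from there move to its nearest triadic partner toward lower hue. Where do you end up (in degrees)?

239°

28 − 29 = -1 → -1 + 360 = 359°   (analog 29° ↓)
359 − 120 = 239°   (triadic ↓)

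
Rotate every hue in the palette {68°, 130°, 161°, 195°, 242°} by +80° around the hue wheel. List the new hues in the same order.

68 + 80 = 148°
130 + 80 = 210°
161 + 80 = 241°
195 + 80 = 275°
242 + 80 = 322°

148°, 210°, 241°, 275°, 322°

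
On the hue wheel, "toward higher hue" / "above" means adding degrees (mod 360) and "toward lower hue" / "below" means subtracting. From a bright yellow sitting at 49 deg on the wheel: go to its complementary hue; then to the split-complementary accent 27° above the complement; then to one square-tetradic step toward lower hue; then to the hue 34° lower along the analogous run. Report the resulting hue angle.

complement +180°: 49 + 180 = 229°
split-comp 27° ↑ +207°: 229 + 207 = 436 → 436 − 360 = 76°
square ↓ −90°: 76 − 90 = -14 → -14 + 360 = 346°
analog 34° ↓ −34°: 346 − 34 = 312°

312°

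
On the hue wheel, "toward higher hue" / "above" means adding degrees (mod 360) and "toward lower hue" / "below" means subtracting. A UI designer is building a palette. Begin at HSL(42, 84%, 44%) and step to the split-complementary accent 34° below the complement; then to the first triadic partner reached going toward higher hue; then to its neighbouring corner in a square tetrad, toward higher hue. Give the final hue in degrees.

38°

split-comp 34° ↓ +146°: 42 + 146 = 188°
triadic ↑ +120°: 188 + 120 = 308°
square ↑ +90°: 308 + 90 = 398 → 398 − 360 = 38°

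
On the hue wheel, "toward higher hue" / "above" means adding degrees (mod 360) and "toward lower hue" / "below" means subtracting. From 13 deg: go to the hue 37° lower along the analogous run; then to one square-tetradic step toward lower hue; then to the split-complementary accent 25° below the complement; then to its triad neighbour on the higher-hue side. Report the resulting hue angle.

161°

−37° (analog 37° ↓): 13 − 37 = -24 → -24 + 360 = 336°
−90° (square ↓): 336 − 90 = 246°
+155° (split-comp 25° ↓): 246 + 155 = 401 → 401 − 360 = 41°
+120° (triadic ↑): 41 + 120 = 161°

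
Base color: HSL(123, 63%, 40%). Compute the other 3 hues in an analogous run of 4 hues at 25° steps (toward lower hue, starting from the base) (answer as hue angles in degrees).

98°, 73° and 48°

123 − 25 = 98°
123 − 50 = 73°
123 − 75 = 48°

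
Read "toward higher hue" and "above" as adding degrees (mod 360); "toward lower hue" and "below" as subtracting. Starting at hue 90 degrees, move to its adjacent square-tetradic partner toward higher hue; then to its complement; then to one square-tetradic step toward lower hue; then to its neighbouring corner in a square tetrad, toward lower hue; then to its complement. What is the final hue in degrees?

0°

square ↑ +90°: 90 + 90 = 180°
complement +180°: 180 + 180 = 360 → 360 − 360 = 0°
square ↓ −90°: 0 − 90 = -90 → -90 + 360 = 270°
square ↓ −90°: 270 − 90 = 180°
complement +180°: 180 + 180 = 360 → 360 − 360 = 0°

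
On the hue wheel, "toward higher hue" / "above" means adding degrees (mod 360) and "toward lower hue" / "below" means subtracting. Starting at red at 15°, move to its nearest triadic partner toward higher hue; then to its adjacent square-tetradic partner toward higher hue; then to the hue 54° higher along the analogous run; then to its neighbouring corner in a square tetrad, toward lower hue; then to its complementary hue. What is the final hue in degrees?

9°

15 + 120 = 135°   (triadic ↑)
135 + 90 = 225°   (square ↑)
225 + 54 = 279°   (analog 54° ↑)
279 − 90 = 189°   (square ↓)
189 + 180 = 369 → 369 − 360 = 9°   (complement)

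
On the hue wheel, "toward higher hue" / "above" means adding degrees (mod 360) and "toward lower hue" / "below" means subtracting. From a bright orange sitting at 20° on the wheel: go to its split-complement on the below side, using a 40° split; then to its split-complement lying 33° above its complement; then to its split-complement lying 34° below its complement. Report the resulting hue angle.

159°

split-comp 40° ↓ +140°: 20 + 140 = 160°
split-comp 33° ↑ +213°: 160 + 213 = 373 → 373 − 360 = 13°
split-comp 34° ↓ +146°: 13 + 146 = 159°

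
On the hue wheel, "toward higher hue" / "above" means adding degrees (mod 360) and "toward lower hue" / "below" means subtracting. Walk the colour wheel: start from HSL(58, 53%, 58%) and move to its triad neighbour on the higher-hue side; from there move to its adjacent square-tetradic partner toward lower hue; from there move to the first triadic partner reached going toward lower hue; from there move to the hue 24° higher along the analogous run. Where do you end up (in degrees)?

triadic ↑ +120°: 58 + 120 = 178°
square ↓ −90°: 178 − 90 = 88°
triadic ↓ −120°: 88 − 120 = -32 → -32 + 360 = 328°
analog 24° ↑ +24°: 328 + 24 = 352°

352°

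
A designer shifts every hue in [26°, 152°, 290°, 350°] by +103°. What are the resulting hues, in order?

26 + 103 = 129°
152 + 103 = 255°
290 + 103 = 393 → 393 − 360 = 33°
350 + 103 = 453 → 453 − 360 = 93°

129°, 255°, 33°, 93°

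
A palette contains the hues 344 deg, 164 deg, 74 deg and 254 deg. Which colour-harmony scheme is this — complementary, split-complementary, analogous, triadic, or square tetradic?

Sort the hues: 74°, 164°, 254°, 344°.
Successive gaps around the wheel: 90°, 90°, 90°, 90°.
Four hues every 90° form a square tetradic scheme.

square tetradic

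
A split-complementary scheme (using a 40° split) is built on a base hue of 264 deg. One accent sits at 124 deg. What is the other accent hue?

44°

Split-complementary hues sit 40° either side of the complement.
Complement of the base 264°: 264 + 180 = 444 → 444 − 360 = 84°
The given accent 124° is 40° one side of 84°; the other accent sits 40° the other side: 84 − 40 = 44°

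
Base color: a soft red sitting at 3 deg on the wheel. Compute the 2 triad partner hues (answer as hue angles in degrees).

3 + 120 = 123°
3 + 240 = 243°

123° and 243°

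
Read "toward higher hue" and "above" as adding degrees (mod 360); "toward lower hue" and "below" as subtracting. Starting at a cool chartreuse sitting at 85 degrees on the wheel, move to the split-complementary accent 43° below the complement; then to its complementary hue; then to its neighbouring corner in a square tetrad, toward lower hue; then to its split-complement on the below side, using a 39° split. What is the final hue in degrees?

93°

+137° (split-comp 43° ↓): 85 + 137 = 222°
+180° (complement): 222 + 180 = 402 → 402 − 360 = 42°
−90° (square ↓): 42 − 90 = -48 → -48 + 360 = 312°
+141° (split-comp 39° ↓): 312 + 141 = 453 → 453 − 360 = 93°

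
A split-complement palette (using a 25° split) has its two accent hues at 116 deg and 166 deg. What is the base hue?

321°

The accents sit 25° either side of the complement, so the complement is their short-arc midpoint on the wheel.
Short-arc midpoint of 116° and 166°: 141°.
Base is 180° from the complement: 141 − 180 = -39 → -39 + 360 = 321°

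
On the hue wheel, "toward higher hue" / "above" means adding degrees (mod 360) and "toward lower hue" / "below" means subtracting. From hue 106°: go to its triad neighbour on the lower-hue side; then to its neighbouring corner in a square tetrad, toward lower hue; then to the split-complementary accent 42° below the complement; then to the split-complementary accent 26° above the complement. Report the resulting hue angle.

240°

triadic ↓ −120°: 106 − 120 = -14 → -14 + 360 = 346°
square ↓ −90°: 346 − 90 = 256°
split-comp 42° ↓ +138°: 256 + 138 = 394 → 394 − 360 = 34°
split-comp 26° ↑ +206°: 34 + 206 = 240°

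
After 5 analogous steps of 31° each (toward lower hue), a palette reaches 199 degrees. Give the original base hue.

354°

5 steps of 31° (toward lower hue) give a net shift of −155°.
Start = end − shift: 199 + 155 = 354°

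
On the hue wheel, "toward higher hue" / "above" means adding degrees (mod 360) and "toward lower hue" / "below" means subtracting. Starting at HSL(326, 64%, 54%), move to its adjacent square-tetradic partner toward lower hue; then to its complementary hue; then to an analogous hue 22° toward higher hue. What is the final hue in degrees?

−90° (square ↓): 326 − 90 = 236°
+180° (complement): 236 + 180 = 416 → 416 − 360 = 56°
+22° (analog 22° ↑): 56 + 22 = 78°

78°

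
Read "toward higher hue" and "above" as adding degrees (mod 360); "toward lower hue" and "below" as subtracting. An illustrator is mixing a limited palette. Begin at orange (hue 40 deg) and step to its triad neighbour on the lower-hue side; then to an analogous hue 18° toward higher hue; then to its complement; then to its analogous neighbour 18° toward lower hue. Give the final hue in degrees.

triadic ↓ −120°: 40 − 120 = -80 → -80 + 360 = 280°
analog 18° ↑ +18°: 280 + 18 = 298°
complement +180°: 298 + 180 = 478 → 478 − 360 = 118°
analog 18° ↓ −18°: 118 − 18 = 100°

100°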